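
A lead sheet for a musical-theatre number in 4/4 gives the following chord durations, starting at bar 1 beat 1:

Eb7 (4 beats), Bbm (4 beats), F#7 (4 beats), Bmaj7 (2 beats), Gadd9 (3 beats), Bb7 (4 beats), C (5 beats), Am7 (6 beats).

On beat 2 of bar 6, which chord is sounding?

Beat 2 of bar 6 is beat (6−1)×4 + 2 = 22 overall.
Running totals: Eb7 ends at 4, Bbm ends at 8, F#7 ends at 12, Bmaj7 ends at 14, Gadd9 ends at 17, Bb7 ends at 21, C ends at 26.
Beat 22 falls within C.

C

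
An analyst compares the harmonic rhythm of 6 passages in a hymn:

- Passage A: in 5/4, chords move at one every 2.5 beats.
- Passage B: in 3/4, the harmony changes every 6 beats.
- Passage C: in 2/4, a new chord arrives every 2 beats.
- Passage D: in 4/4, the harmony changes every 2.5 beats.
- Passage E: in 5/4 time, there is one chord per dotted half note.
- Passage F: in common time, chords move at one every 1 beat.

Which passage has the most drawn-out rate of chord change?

Passage B

A: each chord is 2.5 beats in 5/4, so 2 per bar.
B: each chord is 6 beats in 3/4, so 0.5 per bar.
C: each chord is 2 beats in 2/4, so 1 per bar.
D: each chord is 2.5 beats in 4/4, so 1.6 per bar.
E: each chord is 3 beats in 5/4, so 5/3 per bar.
F: each chord is 1 beat in 4/4, so 4 per bar.
Slowest is B at 0.5 chords/bar.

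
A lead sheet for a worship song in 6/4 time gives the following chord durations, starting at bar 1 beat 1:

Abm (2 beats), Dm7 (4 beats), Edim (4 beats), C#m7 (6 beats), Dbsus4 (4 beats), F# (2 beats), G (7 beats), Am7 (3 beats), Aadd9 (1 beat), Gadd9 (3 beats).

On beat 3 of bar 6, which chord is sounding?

Aadd9

Beat 3 of bar 6 is beat (6−1)×6 + 3 = 33 overall.
Running totals: Abm ends at 2, Dm7 ends at 6, Edim ends at 10, C#m7 ends at 16, Dbsus4 ends at 20, F# ends at 22, G ends at 29, Am7 ends at 32, Aadd9 ends at 33.
Beat 33 falls within Aadd9.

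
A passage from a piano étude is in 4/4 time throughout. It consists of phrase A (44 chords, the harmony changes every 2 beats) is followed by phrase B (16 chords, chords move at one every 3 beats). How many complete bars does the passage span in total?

34 bars

A: 44 × 2 = 88 beats = 22 bars.
B: 16 × 3 = 48 beats = 12 bars.
Total: 22 + 12 = 34 bars.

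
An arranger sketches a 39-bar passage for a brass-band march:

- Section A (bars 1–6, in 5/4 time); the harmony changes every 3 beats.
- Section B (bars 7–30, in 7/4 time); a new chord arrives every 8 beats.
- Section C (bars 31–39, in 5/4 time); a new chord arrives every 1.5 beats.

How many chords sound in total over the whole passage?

61 chords

A: 6·5 = 30 beats, 30/3 = 10 chords.
B: 24·7 = 168 beats, 168/8 = 21 chords.
C: 9·5 = 45 beats, 45/1.5 = 30 chords.
Total: 10 + 21 + 30 = 61.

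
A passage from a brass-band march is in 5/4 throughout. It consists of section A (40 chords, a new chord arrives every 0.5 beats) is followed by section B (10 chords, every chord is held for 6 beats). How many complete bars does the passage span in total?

16 bars

A: 40 × 0.5 = 20 beats = 4 bars.
B: 10 × 6 = 60 beats = 12 bars.
Total: 4 + 12 = 16 bars.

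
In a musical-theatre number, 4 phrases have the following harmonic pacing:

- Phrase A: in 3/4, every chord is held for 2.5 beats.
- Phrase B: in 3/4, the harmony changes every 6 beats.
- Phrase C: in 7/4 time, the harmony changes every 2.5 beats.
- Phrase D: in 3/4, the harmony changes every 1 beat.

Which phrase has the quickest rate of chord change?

A: each chord is 2.5 beats in 3/4, so 1.2 per bar.
B: each chord is 6 beats in 3/4, so 0.5 per bar.
C: each chord is 2.5 beats in 7/4, so 2.8 per bar.
D: each chord is 1 beat in 3/4, so 3 per bar.
Fastest is D at 3 chords/bar.

Phrase D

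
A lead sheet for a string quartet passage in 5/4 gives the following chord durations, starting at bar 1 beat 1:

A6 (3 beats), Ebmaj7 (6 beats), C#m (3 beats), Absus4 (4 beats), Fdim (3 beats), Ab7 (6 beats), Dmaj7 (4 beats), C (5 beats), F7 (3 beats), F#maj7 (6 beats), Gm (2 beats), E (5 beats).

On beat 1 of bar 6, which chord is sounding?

Dmaj7

Beat 1 of bar 6 is beat (6−1)×5 + 1 = 26 overall.
Running totals: A6 ends at 3, Ebmaj7 ends at 9, C#m ends at 12, Absus4 ends at 16, Fdim ends at 19, Ab7 ends at 25, Dmaj7 ends at 29.
Beat 26 falls within Dmaj7.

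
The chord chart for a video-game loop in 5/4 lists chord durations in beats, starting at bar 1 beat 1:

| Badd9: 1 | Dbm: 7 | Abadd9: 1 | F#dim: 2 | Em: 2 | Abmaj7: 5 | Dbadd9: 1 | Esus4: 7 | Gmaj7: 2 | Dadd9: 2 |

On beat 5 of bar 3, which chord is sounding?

Abmaj7

Beat 5 of bar 3 is beat (3−1)×5 + 5 = 15 overall.
Running totals: Badd9 ends at 1, Dbm ends at 8, Abadd9 ends at 9, F#dim ends at 11, Em ends at 13, Abmaj7 ends at 18.
Beat 15 falls within Abmaj7.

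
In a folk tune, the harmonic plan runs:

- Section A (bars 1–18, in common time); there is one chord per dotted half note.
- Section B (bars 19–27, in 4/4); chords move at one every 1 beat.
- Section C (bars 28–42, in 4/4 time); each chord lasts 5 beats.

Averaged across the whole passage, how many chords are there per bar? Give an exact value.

A: 18 × 4 = 72 beats ÷ 3 = 24 chords.
B: 9 × 4 = 36 beats ÷ 1 = 36 chords.
C: 15 × 4 = 60 beats ÷ 5 = 12 chords.
Overall: 72 chords over 42 bars → 72/42 = 12/7 chords per bar.

12/7 chords per bar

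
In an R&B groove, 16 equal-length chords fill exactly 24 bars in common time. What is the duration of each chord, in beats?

6 beats

24 bars × 4 beats/bar = 96 beats total.
96 beats ÷ 16 chords = 6 beats per chord.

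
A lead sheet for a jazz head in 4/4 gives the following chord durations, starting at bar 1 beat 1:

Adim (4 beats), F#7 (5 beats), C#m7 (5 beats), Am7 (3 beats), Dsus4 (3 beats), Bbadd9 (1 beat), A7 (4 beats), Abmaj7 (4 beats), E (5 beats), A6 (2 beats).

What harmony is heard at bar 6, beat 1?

Bbadd9

Beat 1 of bar 6 is beat (6−1)×4 + 1 = 21 overall.
Running totals: Adim ends at 4, F#7 ends at 9, C#m7 ends at 14, Am7 ends at 17, Dsus4 ends at 20, Bbadd9 ends at 21.
Beat 21 falls within Bbadd9.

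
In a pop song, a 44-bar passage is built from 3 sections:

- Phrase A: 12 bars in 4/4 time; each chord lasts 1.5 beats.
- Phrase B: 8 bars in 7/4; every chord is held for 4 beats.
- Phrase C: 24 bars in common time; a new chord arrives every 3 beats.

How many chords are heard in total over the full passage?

78 chords

A: 12·4 = 48 beats, 48/1.5 = 32 chords.
B: 8·7 = 56 beats, 56/4 = 14 chords.
C: 24·4 = 96 beats, 96/3 = 32 chords.
Total: 32 + 14 + 32 = 78.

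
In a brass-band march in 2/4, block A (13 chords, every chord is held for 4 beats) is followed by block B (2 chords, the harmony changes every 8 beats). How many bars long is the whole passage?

A: 13 × 4 = 52 beats = 26 bars.
B: 2 × 8 = 16 beats = 8 bars.
Total: 26 + 8 = 34 bars.

34 bars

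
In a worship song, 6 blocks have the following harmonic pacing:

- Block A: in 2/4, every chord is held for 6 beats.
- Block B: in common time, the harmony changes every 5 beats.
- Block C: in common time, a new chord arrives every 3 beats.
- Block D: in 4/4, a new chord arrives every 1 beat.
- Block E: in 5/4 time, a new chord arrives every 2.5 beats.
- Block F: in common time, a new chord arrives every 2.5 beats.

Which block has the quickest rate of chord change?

Block D

A: each chord is 6 beats in 2/4, so 1/3 per bar.
B: each chord is 5 beats in 4/4, so 0.8 per bar.
C: each chord is 3 beats in 4/4, so 4/3 per bar.
D: each chord is 1 beat in 4/4, so 4 per bar.
E: each chord is 2.5 beats in 5/4, so 2 per bar.
F: each chord is 2.5 beats in 4/4, so 1.6 per bar.
Fastest is D at 4 chords/bar.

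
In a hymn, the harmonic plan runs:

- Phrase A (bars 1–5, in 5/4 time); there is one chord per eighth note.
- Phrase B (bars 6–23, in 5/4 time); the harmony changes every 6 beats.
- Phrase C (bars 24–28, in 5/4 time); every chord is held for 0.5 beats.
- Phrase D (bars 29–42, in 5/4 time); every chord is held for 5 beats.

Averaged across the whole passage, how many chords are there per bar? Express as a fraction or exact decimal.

43/14 chords per bar

A: 5 bars of 5 beats is 25 beats; at 0.5 beats each that's 50 chords.
B: 18 bars of 5 beats is 90 beats; at 6 beats each that's 15 chords.
C: 5 bars of 5 beats is 25 beats; at 0.5 beats each that's 50 chords.
D: 14 bars of 5 beats is 70 beats; at 5 beats each that's 14 chords.
Overall: 129 chords over 42 bars → 129/42 = 43/14 chords per bar.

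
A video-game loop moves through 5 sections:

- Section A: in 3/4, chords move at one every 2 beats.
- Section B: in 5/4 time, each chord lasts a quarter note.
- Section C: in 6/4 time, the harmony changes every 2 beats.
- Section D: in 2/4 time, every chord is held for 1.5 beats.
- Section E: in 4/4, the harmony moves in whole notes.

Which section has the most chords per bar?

A: 3/2 = 1.5 chords/bar.
B: 5/1 = 5 chords/bar.
C: 6/2 = 3 chords/bar.
D: 2/1.5 = 4/3 chords/bar.
E: 4/4 = 1 chord/bar.
Fastest is B at 5 chords/bar.

Section B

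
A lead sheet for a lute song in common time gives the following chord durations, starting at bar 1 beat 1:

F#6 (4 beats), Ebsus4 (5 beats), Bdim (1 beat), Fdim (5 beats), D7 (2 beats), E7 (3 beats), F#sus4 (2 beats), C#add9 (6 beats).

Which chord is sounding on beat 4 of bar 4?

Beat 4 of bar 4 is beat (4−1)×4 + 4 = 16 overall.
Running totals: F#6 ends at 4, Ebsus4 ends at 9, Bdim ends at 10, Fdim ends at 15, D7 ends at 17.
Beat 16 falls within D7.

D7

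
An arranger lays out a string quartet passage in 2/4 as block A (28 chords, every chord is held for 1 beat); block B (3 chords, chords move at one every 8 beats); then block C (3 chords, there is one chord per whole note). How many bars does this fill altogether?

A: 28 × 1 = 28 beats = 14 bars.
B: 3 × 8 = 24 beats = 12 bars.
C: 3 × 4 = 12 beats = 6 bars.
Total: 14 + 12 + 6 = 32 bars.

32 bars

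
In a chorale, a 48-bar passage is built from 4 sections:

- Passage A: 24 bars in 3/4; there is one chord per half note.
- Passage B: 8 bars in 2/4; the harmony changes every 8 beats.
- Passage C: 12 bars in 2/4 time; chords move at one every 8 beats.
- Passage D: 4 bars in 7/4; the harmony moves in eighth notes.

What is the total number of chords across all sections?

97 chords

A: 24·3 = 72 beats, 72/2 = 36 chords.
B: 8·2 = 16 beats, 16/8 = 2 chords.
C: 12·2 = 24 beats, 24/8 = 3 chords.
D: 4·7 = 28 beats, 28/0.5 = 56 chords.
Total: 36 + 2 + 3 + 56 = 97.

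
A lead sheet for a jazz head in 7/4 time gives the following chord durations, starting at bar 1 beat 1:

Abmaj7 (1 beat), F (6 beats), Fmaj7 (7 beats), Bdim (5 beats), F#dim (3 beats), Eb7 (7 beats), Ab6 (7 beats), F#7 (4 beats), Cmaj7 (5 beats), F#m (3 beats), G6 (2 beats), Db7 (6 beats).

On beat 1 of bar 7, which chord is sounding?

Beat 1 of bar 7 is beat (7−1)×7 + 1 = 43 overall.
Running totals: Abmaj7 ends at 1, F ends at 7, Fmaj7 ends at 14, Bdim ends at 19, F#dim ends at 22, Eb7 ends at 29, Ab6 ends at 36, F#7 ends at 40, Cmaj7 ends at 45.
Beat 43 falls within Cmaj7.

Cmaj7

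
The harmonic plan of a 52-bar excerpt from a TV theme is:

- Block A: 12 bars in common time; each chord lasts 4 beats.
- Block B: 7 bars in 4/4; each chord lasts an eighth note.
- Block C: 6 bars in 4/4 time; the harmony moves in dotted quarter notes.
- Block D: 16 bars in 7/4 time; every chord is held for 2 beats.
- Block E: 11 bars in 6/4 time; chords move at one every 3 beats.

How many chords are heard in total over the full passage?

162 chords

A: 12 bars × 4 beats = 48 beats; 4 beats/chord → 12 chords.
B: 7 bars × 4 beats = 28 beats; 0.5 beats/chord → 56 chords.
C: 6 bars × 4 beats = 24 beats; 1.5 beats/chord → 16 chords.
D: 16 bars × 7 beats = 112 beats; 2 beats/chord → 56 chords.
E: 11 bars × 6 beats = 66 beats; 3 beats/chord → 22 chords.
Total: 12 + 56 + 16 + 56 + 22 = 162.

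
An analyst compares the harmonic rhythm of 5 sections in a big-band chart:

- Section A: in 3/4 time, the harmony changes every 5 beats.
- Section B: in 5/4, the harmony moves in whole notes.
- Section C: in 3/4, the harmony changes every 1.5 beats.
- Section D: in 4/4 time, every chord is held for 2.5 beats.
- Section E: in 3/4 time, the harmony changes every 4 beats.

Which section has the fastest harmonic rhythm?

A: each chord is 5 beats in 3/4, so 0.6 per bar.
B: each chord is 4 beats in 5/4, so 1.25 per bar.
C: each chord is 1.5 beats in 3/4, so 2 per bar.
D: each chord is 2.5 beats in 4/4, so 1.6 per bar.
E: each chord is 4 beats in 3/4, so 0.75 per bar.
Fastest is C at 2 chords/bar.

Section C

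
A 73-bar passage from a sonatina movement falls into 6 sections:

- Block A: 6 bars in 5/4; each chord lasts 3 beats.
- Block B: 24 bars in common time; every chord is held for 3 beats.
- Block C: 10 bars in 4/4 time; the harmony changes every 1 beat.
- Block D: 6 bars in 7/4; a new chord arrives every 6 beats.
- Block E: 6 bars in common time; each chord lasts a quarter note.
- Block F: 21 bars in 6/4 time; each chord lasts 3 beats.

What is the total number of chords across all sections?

A: 6·5 = 30 beats, 30/3 = 10 chords.
B: 24·4 = 96 beats, 96/3 = 32 chords.
C: 10·4 = 40 beats, 40/1 = 40 chords.
D: 6·7 = 42 beats, 42/6 = 7 chords.
E: 6·4 = 24 beats, 24/1 = 24 chords.
F: 21·6 = 126 beats, 126/3 = 42 chords.
Total: 10 + 32 + 40 + 7 + 24 + 42 = 155.

155 chords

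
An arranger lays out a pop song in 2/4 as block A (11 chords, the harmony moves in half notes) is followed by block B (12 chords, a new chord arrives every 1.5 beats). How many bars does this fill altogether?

20 bars

A: 11 × 2 = 22 beats = 11 bars.
B: 12 × 1.5 = 18 beats = 9 bars.
Total: 11 + 9 = 20 bars.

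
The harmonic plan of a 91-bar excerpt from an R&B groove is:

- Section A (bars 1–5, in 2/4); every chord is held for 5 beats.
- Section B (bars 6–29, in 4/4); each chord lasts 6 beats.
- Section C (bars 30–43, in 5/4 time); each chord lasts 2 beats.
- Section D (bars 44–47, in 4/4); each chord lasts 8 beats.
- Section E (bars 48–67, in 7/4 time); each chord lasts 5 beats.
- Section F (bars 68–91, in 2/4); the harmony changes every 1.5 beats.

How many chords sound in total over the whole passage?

115 chords

A has 10 beats and chords last 5 each, so 2 chords.
B has 96 beats and chords last 6 each, so 16 chords.
C has 70 beats and chords last 2 each, so 35 chords.
D has 16 beats and chords last 8 each, so 2 chords.
E has 140 beats and chords last 5 each, so 28 chords.
F has 48 beats and chords last 1.5 each, so 32 chords.
Total: 2 + 16 + 35 + 2 + 28 + 32 = 115.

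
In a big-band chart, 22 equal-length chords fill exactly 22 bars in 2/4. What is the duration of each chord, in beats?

2 beats

22 bars × 2 beats/bar = 44 beats total.
44 beats ÷ 22 chords = 2 beats per chord.
(That is a half note.)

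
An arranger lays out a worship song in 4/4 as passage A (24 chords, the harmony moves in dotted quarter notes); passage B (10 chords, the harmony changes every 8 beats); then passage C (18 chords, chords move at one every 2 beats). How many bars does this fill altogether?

38 bars

A: 24 × 1.5 = 36 beats = 9 bars.
B: 10 × 8 = 80 beats = 20 bars.
C: 18 × 2 = 36 beats = 9 bars.
Total: 9 + 20 + 9 = 38 bars.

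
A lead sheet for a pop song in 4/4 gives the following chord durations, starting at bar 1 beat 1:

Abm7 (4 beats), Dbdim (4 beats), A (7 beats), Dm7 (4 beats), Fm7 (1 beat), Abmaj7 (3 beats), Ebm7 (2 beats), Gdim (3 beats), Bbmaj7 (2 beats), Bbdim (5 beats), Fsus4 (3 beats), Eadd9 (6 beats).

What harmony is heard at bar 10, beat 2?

Fsus4

Beat 2 of bar 10 is beat (10−1)×4 + 2 = 38 overall.
Running totals: Abm7 ends at 4, Dbdim ends at 8, A ends at 15, Dm7 ends at 19, Fm7 ends at 20, Abmaj7 ends at 23, Ebm7 ends at 25, Gdim ends at 28, Bbmaj7 ends at 30, Bbdim ends at 35, Fsus4 ends at 38.
Beat 38 falls within Fsus4.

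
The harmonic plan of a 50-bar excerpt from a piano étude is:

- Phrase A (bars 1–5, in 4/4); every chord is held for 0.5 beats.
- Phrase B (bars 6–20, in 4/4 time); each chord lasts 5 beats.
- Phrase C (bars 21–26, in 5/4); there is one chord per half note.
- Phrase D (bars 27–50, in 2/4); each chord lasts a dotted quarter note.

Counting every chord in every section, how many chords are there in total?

99 chords

A has 20 beats and chords last 0.5 each, so 40 chords.
B has 60 beats and chords last 5 each, so 12 chords.
C has 30 beats and chords last 2 each, so 15 chords.
D has 48 beats and chords last 1.5 each, so 32 chords.
Total: 40 + 12 + 15 + 32 = 99.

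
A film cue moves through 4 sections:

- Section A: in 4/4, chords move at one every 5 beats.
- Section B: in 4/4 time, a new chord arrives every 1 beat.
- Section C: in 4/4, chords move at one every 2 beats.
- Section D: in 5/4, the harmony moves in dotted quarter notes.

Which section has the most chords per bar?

A: 4/5 = 0.8 chords/bar.
B: 4/1 = 4 chords/bar.
C: 4/2 = 2 chords/bar.
D: 5/1.5 = 10/3 chords/bar.
Fastest is B at 4 chords/bar.

Section B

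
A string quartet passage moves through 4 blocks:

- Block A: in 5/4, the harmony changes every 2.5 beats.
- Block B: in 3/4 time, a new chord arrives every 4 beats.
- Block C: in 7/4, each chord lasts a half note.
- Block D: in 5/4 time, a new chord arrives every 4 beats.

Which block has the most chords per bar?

A: 5/2.5 = 2 chords/bar.
B: 3/4 = 0.75 chords/bar.
C: 7/2 = 3.5 chords/bar.
D: 5/4 = 1.25 chords/bar.
Fastest is C at 3.5 chords/bar.

Block C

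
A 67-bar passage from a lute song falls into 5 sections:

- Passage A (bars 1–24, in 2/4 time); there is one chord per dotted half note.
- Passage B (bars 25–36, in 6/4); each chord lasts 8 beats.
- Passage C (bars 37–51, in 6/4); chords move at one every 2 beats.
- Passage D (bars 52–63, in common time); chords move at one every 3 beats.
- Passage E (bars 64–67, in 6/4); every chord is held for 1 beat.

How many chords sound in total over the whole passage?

A: 24·2 = 48 beats, 48/3 = 16 chords.
B: 12·6 = 72 beats, 72/8 = 9 chords.
C: 15·6 = 90 beats, 90/2 = 45 chords.
D: 12·4 = 48 beats, 48/3 = 16 chords.
E: 4·6 = 24 beats, 24/1 = 24 chords.
Total: 16 + 9 + 45 + 16 + 24 = 110.

110 chords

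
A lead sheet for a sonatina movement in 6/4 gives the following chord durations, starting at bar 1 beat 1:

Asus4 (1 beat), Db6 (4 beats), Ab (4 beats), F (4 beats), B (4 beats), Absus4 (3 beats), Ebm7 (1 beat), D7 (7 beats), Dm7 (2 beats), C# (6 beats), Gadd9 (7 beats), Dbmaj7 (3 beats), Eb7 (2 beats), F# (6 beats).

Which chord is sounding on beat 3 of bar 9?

Beat 3 of bar 9 is beat (9−1)×6 + 3 = 51 overall.
Running totals: Asus4 ends at 1, Db6 ends at 5, Ab ends at 9, F ends at 13, B ends at 17, Absus4 ends at 20, Ebm7 ends at 21, D7 ends at 28, Dm7 ends at 30, C# ends at 36, Gadd9 ends at 43, Dbmaj7 ends at 46, Eb7 ends at 48, F# ends at 54.
Beat 51 falls within F#.

F#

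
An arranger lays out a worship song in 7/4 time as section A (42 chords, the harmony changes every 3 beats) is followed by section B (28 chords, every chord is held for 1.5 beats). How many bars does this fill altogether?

24 bars

A: 42 × 3 = 126 beats = 18 bars.
B: 28 × 1.5 = 42 beats = 6 bars.
Total: 18 + 6 = 24 bars.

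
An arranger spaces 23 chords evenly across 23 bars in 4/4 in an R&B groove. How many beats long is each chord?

4 beats

23 bars × 4 beats/bar = 92 beats total.
92 beats ÷ 23 chords = 4 beats per chord.
(That is a whole note.)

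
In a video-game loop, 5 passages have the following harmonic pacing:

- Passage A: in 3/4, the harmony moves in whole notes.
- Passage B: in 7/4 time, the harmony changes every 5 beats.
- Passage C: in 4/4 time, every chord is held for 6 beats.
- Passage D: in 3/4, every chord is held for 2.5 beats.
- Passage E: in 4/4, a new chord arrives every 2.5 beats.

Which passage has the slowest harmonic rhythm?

Passage C

A: 3/4 = 0.75 chords/bar.
B: 7/5 = 1.4 chords/bar.
C: 4/6 = 2/3 chords/bar.
D: 3/2.5 = 1.2 chords/bar.
E: 4/2.5 = 1.6 chords/bar.
Slowest is C at 2/3 chords/bar.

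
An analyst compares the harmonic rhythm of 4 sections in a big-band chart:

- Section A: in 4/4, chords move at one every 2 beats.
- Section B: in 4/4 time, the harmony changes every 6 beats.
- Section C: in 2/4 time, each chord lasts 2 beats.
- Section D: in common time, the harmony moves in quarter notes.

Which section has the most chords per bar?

Section D

A: each chord is 2 beats in 4/4, so 2 per bar.
B: each chord is 6 beats in 4/4, so 2/3 per bar.
C: each chord is 2 beats in 2/4, so 1 per bar.
D: each chord is 1 beat in 4/4, so 4 per bar.
Fastest is D at 4 chords/bar.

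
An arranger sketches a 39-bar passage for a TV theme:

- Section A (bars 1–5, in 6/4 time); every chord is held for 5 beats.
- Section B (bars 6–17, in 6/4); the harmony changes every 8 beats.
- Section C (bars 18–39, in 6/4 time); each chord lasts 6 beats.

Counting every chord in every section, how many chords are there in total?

A has 30 beats and chords last 5 each, so 6 chords.
B has 72 beats and chords last 8 each, so 9 chords.
C has 132 beats and chords last 6 each, so 22 chords.
Total: 6 + 9 + 22 = 37.

37 chords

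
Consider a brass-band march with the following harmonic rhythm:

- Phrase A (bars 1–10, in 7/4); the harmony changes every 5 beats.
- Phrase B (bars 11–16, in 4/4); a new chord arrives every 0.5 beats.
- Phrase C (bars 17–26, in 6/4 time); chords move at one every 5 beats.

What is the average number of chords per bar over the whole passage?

37/13 chords per bar

A: 10 bars of 7 beats is 70 beats; at 5 beats each that's 14 chords.
B: 6 bars of 4 beats is 24 beats; at 0.5 beats each that's 48 chords.
C: 10 bars of 6 beats is 60 beats; at 5 beats each that's 12 chords.
Overall: 74 chords over 26 bars → 74/26 = 37/13 chords per bar.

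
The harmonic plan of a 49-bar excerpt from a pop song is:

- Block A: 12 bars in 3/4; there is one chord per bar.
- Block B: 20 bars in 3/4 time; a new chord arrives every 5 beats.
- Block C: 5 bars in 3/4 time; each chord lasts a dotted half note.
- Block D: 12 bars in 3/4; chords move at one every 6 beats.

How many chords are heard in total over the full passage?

A: 12·3 = 36 beats, 36/3 = 12 chords.
B: 20·3 = 60 beats, 60/5 = 12 chords.
C: 5·3 = 15 beats, 15/3 = 5 chords.
D: 12·3 = 36 beats, 36/6 = 6 chords.
Total: 12 + 12 + 5 + 6 = 35.

35 chords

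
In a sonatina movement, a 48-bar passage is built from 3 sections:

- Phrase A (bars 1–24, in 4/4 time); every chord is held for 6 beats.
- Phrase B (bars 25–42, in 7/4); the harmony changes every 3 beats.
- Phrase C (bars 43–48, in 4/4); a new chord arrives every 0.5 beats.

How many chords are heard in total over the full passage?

106 chords

A: 24 bars × 4 beats = 96 beats; 6 beats/chord → 16 chords.
B: 18 bars × 7 beats = 126 beats; 3 beats/chord → 42 chords.
C: 6 bars × 4 beats = 24 beats; 0.5 beats/chord → 48 chords.
Total: 16 + 42 + 48 = 106.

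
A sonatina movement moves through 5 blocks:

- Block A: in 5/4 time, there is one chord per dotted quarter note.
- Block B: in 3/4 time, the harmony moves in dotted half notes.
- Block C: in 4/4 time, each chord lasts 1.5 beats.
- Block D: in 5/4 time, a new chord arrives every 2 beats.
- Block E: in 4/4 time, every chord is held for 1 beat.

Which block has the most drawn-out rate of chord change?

A: 5 beats/bar ÷ 1.5 beats/chord = 10/3 chords/bar.
B: 3 beats/bar ÷ 3 beats/chord = 1 chord/bar.
C: 4 beats/bar ÷ 1.5 beats/chord = 8/3 chords/bar.
D: 5 beats/bar ÷ 2 beats/chord = 2.5 chords/bar.
E: 4 beats/bar ÷ 1 beat/chord = 4 chords/bar.
Slowest is B at 1 chords/bar.

Block B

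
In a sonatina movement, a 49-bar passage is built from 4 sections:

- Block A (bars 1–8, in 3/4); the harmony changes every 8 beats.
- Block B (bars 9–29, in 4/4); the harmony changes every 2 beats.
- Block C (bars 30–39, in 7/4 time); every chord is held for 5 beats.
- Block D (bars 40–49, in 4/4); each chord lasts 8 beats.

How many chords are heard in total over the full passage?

64 chords

A has 24 beats and chords last 8 each, so 3 chords.
B has 84 beats and chords last 2 each, so 42 chords.
C has 70 beats and chords last 5 each, so 14 chords.
D has 40 beats and chords last 8 each, so 5 chords.
Total: 3 + 42 + 14 + 5 = 64.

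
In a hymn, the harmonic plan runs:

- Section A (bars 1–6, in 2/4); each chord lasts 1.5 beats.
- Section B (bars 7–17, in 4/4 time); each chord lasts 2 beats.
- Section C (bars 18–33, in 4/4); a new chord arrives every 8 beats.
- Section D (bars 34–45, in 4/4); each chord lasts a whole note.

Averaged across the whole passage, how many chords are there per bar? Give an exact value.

A: 6 × 2 = 12 beats ÷ 1.5 = 8 chords.
B: 11 × 4 = 44 beats ÷ 2 = 22 chords.
C: 16 × 4 = 64 beats ÷ 8 = 8 chords.
D: 12 × 4 = 48 beats ÷ 4 = 12 chords.
Overall: 50 chords over 45 bars → 50/45 = 10/9 chords per bar.

10/9 chords per bar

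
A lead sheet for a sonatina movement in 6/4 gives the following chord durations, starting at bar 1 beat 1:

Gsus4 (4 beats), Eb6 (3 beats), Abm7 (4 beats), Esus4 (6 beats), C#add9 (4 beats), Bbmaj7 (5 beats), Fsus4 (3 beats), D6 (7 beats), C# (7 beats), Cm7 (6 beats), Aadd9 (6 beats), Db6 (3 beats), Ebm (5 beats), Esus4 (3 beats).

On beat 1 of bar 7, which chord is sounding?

C#

Beat 1 of bar 7 is beat (7−1)×6 + 1 = 37 overall.
Running totals: Gsus4 ends at 4, Eb6 ends at 7, Abm7 ends at 11, Esus4 ends at 17, C#add9 ends at 21, Bbmaj7 ends at 26, Fsus4 ends at 29, D6 ends at 36, C# ends at 43.
Beat 37 falls within C#.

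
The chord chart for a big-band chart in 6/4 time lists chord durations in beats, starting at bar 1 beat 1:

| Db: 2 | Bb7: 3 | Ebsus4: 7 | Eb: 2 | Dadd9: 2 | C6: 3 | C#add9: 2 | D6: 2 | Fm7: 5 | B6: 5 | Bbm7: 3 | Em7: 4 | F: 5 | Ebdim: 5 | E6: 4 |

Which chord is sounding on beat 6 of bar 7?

Beat 6 of bar 7 is beat (7−1)×6 + 6 = 42 overall.
Running totals: Db ends at 2, Bb7 ends at 5, Ebsus4 ends at 12, Eb ends at 14, Dadd9 ends at 16, C6 ends at 19, C#add9 ends at 21, D6 ends at 23, Fm7 ends at 28, B6 ends at 33, Bbm7 ends at 36, Em7 ends at 40, F ends at 45.
Beat 42 falls within F.

F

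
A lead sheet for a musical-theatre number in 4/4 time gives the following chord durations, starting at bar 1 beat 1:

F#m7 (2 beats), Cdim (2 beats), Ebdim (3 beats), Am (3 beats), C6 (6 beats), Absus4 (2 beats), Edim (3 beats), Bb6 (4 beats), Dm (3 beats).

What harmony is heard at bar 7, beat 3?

Dm

Beat 3 of bar 7 is beat (7−1)×4 + 3 = 27 overall.
Running totals: F#m7 ends at 2, Cdim ends at 4, Ebdim ends at 7, Am ends at 10, C6 ends at 16, Absus4 ends at 18, Edim ends at 21, Bb6 ends at 25, Dm ends at 28.
Beat 27 falls within Dm.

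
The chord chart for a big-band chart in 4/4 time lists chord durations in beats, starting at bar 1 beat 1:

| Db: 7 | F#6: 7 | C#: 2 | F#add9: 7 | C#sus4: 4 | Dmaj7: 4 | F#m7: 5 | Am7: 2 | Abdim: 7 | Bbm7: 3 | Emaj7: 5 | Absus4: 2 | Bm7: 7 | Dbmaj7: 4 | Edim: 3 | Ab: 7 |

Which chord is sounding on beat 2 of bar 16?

Beat 2 of bar 16 is beat (16−1)×4 + 2 = 62 overall.
Running totals: Db ends at 7, F#6 ends at 14, C# ends at 16, F#add9 ends at 23, C#sus4 ends at 27, Dmaj7 ends at 31, F#m7 ends at 36, Am7 ends at 38, Abdim ends at 45, Bbm7 ends at 48, Emaj7 ends at 53, Absus4 ends at 55, Bm7 ends at 62.
Beat 62 falls within Bm7.

Bm7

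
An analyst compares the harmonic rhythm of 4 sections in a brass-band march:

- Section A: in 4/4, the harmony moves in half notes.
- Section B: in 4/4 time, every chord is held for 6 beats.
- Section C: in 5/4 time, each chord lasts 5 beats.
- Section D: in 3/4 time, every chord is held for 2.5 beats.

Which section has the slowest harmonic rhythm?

A: each chord is 2 beats in 4/4, so 2 per bar.
B: each chord is 6 beats in 4/4, so 2/3 per bar.
C: each chord is 5 beats in 5/4, so 1 per bar.
D: each chord is 2.5 beats in 3/4, so 1.2 per bar.
Slowest is B at 2/3 chords/bar.

Section B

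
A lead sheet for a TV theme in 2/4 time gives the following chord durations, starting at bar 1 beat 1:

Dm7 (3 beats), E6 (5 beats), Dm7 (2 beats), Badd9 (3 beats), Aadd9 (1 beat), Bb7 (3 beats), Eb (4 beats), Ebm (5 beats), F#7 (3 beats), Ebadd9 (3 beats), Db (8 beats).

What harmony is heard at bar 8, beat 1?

Beat 1 of bar 8 is beat (8−1)×2 + 1 = 15 overall.
Running totals: Dm7 ends at 3, E6 ends at 8, Dm7 ends at 10, Badd9 ends at 13, Aadd9 ends at 14, Bb7 ends at 17.
Beat 15 falls within Bb7.

Bb7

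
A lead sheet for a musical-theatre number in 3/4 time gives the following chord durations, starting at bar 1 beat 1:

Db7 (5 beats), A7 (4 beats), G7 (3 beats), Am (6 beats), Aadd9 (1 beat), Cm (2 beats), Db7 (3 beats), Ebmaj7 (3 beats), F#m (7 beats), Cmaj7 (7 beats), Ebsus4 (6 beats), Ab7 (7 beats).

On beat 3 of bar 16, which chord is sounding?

Beat 3 of bar 16 is beat (16−1)×3 + 3 = 48 overall.
Running totals: Db7 ends at 5, A7 ends at 9, G7 ends at 12, Am ends at 18, Aadd9 ends at 19, Cm ends at 21, Db7 ends at 24, Ebmaj7 ends at 27, F#m ends at 34, Cmaj7 ends at 41, Ebsus4 ends at 47, Ab7 ends at 54.
Beat 48 falls within Ab7.

Ab7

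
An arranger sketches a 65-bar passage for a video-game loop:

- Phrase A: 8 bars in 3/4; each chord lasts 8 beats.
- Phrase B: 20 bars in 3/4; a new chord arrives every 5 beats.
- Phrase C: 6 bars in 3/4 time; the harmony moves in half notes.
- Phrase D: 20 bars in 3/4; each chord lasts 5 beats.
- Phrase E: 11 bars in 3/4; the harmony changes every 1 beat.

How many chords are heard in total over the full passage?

A: 8 bars × 3 beats = 24 beats; 8 beats/chord → 3 chords.
B: 20 bars × 3 beats = 60 beats; 5 beats/chord → 12 chords.
C: 6 bars × 3 beats = 18 beats; 2 beats/chord → 9 chords.
D: 20 bars × 3 beats = 60 beats; 5 beats/chord → 12 chords.
E: 11 bars × 3 beats = 33 beats; 1 beat/chord → 33 chords.
Total: 3 + 12 + 9 + 12 + 33 = 69.

69 chords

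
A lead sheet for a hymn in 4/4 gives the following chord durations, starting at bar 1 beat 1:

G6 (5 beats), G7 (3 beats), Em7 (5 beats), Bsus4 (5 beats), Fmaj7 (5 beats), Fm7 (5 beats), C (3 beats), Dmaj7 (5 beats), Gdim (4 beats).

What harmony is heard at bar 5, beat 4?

Beat 4 of bar 5 is beat (5−1)×4 + 4 = 20 overall.
Running totals: G6 ends at 5, G7 ends at 8, Em7 ends at 13, Bsus4 ends at 18, Fmaj7 ends at 23.
Beat 20 falls within Fmaj7.

Fmaj7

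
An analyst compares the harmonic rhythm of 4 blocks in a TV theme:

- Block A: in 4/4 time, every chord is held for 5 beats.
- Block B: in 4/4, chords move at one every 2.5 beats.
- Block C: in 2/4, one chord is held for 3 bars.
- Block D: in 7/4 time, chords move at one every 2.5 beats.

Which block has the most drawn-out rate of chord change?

A: 4 beats/bar ÷ 5 beats/chord = 0.8 chords/bar.
B: 4 beats/bar ÷ 2.5 beats/chord = 1.6 chords/bar.
C: 2 beats/bar ÷ 6 beats/chord = 1/3 chords/bar.
D: 7 beats/bar ÷ 2.5 beats/chord = 2.8 chords/bar.
Slowest is C at 1/3 chords/bar.

Block C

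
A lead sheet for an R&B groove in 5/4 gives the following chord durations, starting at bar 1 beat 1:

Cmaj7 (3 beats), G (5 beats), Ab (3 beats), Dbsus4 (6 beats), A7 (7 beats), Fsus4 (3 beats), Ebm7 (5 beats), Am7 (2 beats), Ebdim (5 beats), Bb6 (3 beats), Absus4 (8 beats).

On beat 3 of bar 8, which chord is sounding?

Beat 3 of bar 8 is beat (8−1)×5 + 3 = 38 overall.
Running totals: Cmaj7 ends at 3, G ends at 8, Ab ends at 11, Dbsus4 ends at 17, A7 ends at 24, Fsus4 ends at 27, Ebm7 ends at 32, Am7 ends at 34, Ebdim ends at 39.
Beat 38 falls within Ebdim.

Ebdim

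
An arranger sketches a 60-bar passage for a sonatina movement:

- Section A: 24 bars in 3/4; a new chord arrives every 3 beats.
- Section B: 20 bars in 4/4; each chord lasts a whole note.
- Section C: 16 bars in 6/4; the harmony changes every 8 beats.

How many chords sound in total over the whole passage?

A: 24·3 = 72 beats, 72/3 = 24 chords.
B: 20·4 = 80 beats, 80/4 = 20 chords.
C: 16·6 = 96 beats, 96/8 = 12 chords.
Total: 24 + 20 + 12 = 56.

56 chords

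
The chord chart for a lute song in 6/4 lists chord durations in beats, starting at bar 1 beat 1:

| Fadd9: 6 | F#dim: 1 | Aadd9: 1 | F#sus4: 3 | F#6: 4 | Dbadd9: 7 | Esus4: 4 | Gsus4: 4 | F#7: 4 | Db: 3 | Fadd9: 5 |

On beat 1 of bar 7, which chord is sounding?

Beat 1 of bar 7 is beat (7−1)×6 + 1 = 37 overall.
Running totals: Fadd9 ends at 6, F#dim ends at 7, Aadd9 ends at 8, F#sus4 ends at 11, F#6 ends at 15, Dbadd9 ends at 22, Esus4 ends at 26, Gsus4 ends at 30, F#7 ends at 34, Db ends at 37.
Beat 37 falls within Db.

Db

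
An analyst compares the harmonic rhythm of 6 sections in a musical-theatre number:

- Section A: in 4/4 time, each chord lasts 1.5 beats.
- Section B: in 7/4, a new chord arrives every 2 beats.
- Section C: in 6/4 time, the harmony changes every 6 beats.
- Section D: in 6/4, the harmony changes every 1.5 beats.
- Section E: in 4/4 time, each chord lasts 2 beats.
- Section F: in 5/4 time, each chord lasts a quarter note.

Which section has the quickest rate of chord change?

Section F

A: 4 beats/bar ÷ 1.5 beats/chord = 8/3 chords/bar.
B: 7 beats/bar ÷ 2 beats/chord = 3.5 chords/bar.
C: 6 beats/bar ÷ 6 beats/chord = 1 chord/bar.
D: 6 beats/bar ÷ 1.5 beats/chord = 4 chords/bar.
E: 4 beats/bar ÷ 2 beats/chord = 2 chords/bar.
F: 5 beats/bar ÷ 1 beat/chord = 5 chords/bar.
Fastest is F at 5 chords/bar.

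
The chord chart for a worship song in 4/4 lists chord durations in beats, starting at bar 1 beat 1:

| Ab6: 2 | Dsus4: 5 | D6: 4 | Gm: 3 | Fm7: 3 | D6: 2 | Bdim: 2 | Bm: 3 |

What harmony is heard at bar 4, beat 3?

Beat 3 of bar 4 is beat (4−1)×4 + 3 = 15 overall.
Running totals: Ab6 ends at 2, Dsus4 ends at 7, D6 ends at 11, Gm ends at 14, Fm7 ends at 17.
Beat 15 falls within Fm7.

Fm7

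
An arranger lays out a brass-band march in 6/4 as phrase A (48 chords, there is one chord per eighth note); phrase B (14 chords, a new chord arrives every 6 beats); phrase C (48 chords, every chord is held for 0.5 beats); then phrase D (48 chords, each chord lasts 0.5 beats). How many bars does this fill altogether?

A: 48 × 0.5 = 24 beats = 4 bars.
B: 14 × 6 = 84 beats = 14 bars.
C: 48 × 0.5 = 24 beats = 4 bars.
D: 48 × 0.5 = 24 beats = 4 bars.
Total: 4 + 14 + 4 + 4 = 26 bars.

26 bars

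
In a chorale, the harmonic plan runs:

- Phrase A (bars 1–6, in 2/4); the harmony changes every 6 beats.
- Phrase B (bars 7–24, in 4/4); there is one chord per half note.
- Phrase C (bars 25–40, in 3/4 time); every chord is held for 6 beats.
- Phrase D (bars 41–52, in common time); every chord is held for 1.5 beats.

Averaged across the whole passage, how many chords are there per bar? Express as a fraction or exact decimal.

A: 6 × 2 = 12 beats ÷ 6 = 2 chords.
B: 18 × 4 = 72 beats ÷ 2 = 36 chords.
C: 16 × 3 = 48 beats ÷ 6 = 8 chords.
D: 12 × 4 = 48 beats ÷ 1.5 = 32 chords.
Overall: 78 chords over 52 bars → 78/52 = 1.5 chords per bar.

1.5 chords per bar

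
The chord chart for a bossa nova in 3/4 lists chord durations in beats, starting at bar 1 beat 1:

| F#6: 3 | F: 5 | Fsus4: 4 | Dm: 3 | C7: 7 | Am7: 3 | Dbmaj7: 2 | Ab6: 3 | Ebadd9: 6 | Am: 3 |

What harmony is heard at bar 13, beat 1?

Beat 1 of bar 13 is beat (13−1)×3 + 1 = 37 overall.
Running totals: F#6 ends at 3, F ends at 8, Fsus4 ends at 12, Dm ends at 15, C7 ends at 22, Am7 ends at 25, Dbmaj7 ends at 27, Ab6 ends at 30, Ebadd9 ends at 36, Am ends at 39.
Beat 37 falls within Am.

Am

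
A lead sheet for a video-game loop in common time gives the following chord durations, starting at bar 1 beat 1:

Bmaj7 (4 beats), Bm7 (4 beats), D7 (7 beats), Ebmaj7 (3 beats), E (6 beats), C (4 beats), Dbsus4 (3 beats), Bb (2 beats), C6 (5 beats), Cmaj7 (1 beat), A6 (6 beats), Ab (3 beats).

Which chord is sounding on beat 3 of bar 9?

C6

Beat 3 of bar 9 is beat (9−1)×4 + 3 = 35 overall.
Running totals: Bmaj7 ends at 4, Bm7 ends at 8, D7 ends at 15, Ebmaj7 ends at 18, E ends at 24, C ends at 28, Dbsus4 ends at 31, Bb ends at 33, C6 ends at 38.
Beat 35 falls within C6.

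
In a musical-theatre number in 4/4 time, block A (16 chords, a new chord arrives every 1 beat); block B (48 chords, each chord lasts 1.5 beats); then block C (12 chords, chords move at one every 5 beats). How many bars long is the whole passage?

37 bars

A: 16 × 1 = 16 beats = 4 bars.
B: 48 × 1.5 = 72 beats = 18 bars.
C: 12 × 5 = 60 beats = 15 bars.
Total: 4 + 18 + 15 = 37 bars.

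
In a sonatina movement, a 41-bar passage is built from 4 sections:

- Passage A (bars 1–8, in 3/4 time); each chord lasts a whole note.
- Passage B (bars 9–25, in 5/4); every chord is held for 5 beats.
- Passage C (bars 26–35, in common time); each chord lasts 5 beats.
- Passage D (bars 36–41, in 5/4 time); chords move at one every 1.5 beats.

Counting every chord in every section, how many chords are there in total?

A has 24 beats and chords last 4 each, so 6 chords.
B has 85 beats and chords last 5 each, so 17 chords.
C has 40 beats and chords last 5 each, so 8 chords.
D has 30 beats and chords last 1.5 each, so 20 chords.
Total: 6 + 17 + 8 + 20 = 51.

51 chords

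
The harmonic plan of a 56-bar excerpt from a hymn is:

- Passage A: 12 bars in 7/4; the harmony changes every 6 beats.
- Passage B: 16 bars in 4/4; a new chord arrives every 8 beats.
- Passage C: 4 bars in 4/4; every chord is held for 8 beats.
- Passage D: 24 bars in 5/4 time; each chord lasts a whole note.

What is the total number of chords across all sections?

54 chords

A has 84 beats and chords last 6 each, so 14 chords.
B has 64 beats and chords last 8 each, so 8 chords.
C has 16 beats and chords last 8 each, so 2 chords.
D has 120 beats and chords last 4 each, so 30 chords.
Total: 14 + 8 + 2 + 30 = 54.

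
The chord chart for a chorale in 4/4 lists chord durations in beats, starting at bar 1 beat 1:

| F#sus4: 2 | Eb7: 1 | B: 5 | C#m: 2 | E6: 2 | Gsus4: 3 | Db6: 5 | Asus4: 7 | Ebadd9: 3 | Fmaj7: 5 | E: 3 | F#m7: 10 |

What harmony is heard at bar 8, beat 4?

Fmaj7

Beat 4 of bar 8 is beat (8−1)×4 + 4 = 32 overall.
Running totals: F#sus4 ends at 2, Eb7 ends at 3, B ends at 8, C#m ends at 10, E6 ends at 12, Gsus4 ends at 15, Db6 ends at 20, Asus4 ends at 27, Ebadd9 ends at 30, Fmaj7 ends at 35.
Beat 32 falls within Fmaj7.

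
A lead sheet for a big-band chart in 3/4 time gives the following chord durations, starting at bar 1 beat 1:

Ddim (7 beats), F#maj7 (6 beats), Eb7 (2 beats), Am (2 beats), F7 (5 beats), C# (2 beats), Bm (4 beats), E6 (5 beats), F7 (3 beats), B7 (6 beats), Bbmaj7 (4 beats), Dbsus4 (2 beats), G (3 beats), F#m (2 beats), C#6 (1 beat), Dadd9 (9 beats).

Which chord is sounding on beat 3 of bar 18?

Beat 3 of bar 18 is beat (18−1)×3 + 3 = 54 overall.
Running totals: Ddim ends at 7, F#maj7 ends at 13, Eb7 ends at 15, Am ends at 17, F7 ends at 22, C# ends at 24, Bm ends at 28, E6 ends at 33, F7 ends at 36, B7 ends at 42, Bbmaj7 ends at 46, Dbsus4 ends at 48, G ends at 51, F#m ends at 53, C#6 ends at 54.
Beat 54 falls within C#6.

C#6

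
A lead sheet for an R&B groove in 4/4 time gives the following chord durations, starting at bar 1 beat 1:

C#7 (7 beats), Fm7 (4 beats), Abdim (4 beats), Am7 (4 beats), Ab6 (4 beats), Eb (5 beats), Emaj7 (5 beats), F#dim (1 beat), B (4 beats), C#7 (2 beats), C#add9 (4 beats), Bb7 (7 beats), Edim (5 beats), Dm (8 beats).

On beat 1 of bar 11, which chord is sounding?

Beat 1 of bar 11 is beat (11−1)×4 + 1 = 41 overall.
Running totals: C#7 ends at 7, Fm7 ends at 11, Abdim ends at 15, Am7 ends at 19, Ab6 ends at 23, Eb ends at 28, Emaj7 ends at 33, F#dim ends at 34, B ends at 38, C#7 ends at 40, C#add9 ends at 44.
Beat 41 falls within C#add9.

C#add9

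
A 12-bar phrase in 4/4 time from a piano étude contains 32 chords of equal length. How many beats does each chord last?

12 bars × 4 beats/bar = 48 beats total.
48 beats ÷ 32 chords = 1.5 beats per chord.
(That is a dotted quarter note.)

1.5 beats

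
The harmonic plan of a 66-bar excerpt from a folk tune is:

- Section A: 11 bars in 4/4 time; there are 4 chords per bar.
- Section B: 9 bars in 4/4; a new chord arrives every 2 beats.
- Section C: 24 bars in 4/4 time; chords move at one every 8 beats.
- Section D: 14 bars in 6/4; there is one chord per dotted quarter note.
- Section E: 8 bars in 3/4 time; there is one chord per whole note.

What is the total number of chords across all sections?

136 chords

A has 44 beats and chords last 1 each, so 44 chords.
B has 36 beats and chords last 2 each, so 18 chords.
C has 96 beats and chords last 8 each, so 12 chords.
D has 84 beats and chords last 1.5 each, so 56 chords.
E has 24 beats and chords last 4 each, so 6 chords.
Total: 44 + 18 + 12 + 56 + 6 = 136.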